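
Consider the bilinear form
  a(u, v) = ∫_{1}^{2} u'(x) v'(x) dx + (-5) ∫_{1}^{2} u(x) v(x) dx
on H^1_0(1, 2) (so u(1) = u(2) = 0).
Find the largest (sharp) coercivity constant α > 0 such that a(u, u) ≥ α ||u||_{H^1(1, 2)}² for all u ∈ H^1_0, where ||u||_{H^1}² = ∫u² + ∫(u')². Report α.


α = (-5 + π^2)/(1 + π^2)

Coercivity of a(·,·) on H^1_0(1, 2) means a(u, u) ≥ α ||u||_{H^1}² for every u ∈ H^1_0.
The interval has length L = 1, and Poincaré/coercivity depend only on L. Here a(u, u) = ∫(u')² + (-5)·∫u².
Here c = -5 < 0 with |c| < (π/L)² = π^2, so coercivity still holds. The condition a(u,u) ≥ α||u||_{H^1}² reads (1−α)∫(u')² ≥ (α−c)∫u². Any admissible α is ≤ 1 (rapidly oscillating u have ∫u²/∫(u')² → 0), and α = 1 would force 0 ≥ (1−c)∫u², impossible since c < 1; so 1−α > 0. By the sharp Poincaré inequality on H^1_0 of an interval of length L, ∫(u')² ≥ (π/L)²∫u² with equality for the first sine mode sin(π(x−x₀)/L) (x₀ the left endpoint), so the inequality holds for all u iff (1−α)(π/L)² ≥ α − c, i.e. α ≤ ((π/L)² + c)/((π/L)² + 1) = (1 + c(L/π)²)/(1 + (L/π)²). (Direct route, valid since c ≤ 0: Poincaré gives c∫u² ≥ c(L/π)²∫(u')², so a(u,u) ≥ (1 + c(L/π)²)∫(u')², while ||u||_{H^1}² ≤ (1 + (L/π)²)∫(u')²; dividing yields the same α.) With (π/L)² = π^2 and c = -5, the largest admissible constant is α = ((π/L)² + c)/((π/L)² + 1).
Simplifying, α = (-5 + π^2)/(1 + π^2).


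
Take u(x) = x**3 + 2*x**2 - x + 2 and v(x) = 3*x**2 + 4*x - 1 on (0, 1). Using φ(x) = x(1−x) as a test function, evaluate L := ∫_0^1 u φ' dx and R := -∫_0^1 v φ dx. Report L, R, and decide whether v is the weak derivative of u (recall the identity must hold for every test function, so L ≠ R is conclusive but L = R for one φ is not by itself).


LHS = -19/60, RHS = -19/60. Yes, v = u' weakly.

u(x) = x**3 + 2*x**2 - x + 2, classical derivative u'(x) = 3*x**2 + 4*x - 1.
φ(x) = x(1−x), so φ'(x) = 1 - 2*x.
Note φ(0) = φ(1) = 0, so the boundary term u·φ vanishes.
LHS = ∫_0^1 u(x) φ'(x) dx = ∫_0^1 (-2*x^4 - 3*x^3 + 4*x^2 - 5*x + 2) dx. Term by term:
  ∫_0^1 -2*x^4 dx = -2/5;  ∫_0^1 -3*x^3 dx = -3/4;  ∫_0^1 4*x^2 dx = 4/3;
  ∫_0^1 -5*x dx = -5/2;  ∫_0^1 2 dx = 2.
Sum: -2/5 − 3/4 + 4/3 − 5/2 + 2 = -19/60.
So LHS = -19/60.
∫_0^1 v(x) φ(x) dx = ∫_0^1 (-3*x^4 - x^3 + 5*x^2 - x) dx. Term by term:
  ∫_0^1 -3*x^4 dx = -3/5;  ∫_0^1 -x^3 dx = -1/4;  ∫_0^1 5*x^2 dx = 5/3;
  ∫_0^1 -x dx = -1/2.
Sum: -3/5 − 1/4 + 5/3 − 1/2 = 19/60.
So RHS = -∫_0^1 v(x) φ(x) dx = -19/60.
LHS = RHS, so the identity holds for this test φ.
Moreover u is smooth here and v(x) = u'(x) = 3*x**2 + 4*x - 1 pointwise, so the identity holds for every test function. Hence v is the weak derivative of u.


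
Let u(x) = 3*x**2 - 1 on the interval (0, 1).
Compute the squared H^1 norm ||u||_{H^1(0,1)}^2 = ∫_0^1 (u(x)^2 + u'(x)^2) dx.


||u||_{H^1}^2 = 64/5

The H^1 norm (squared) on an interval (0, L) is
  ||u||_{H^1}^2 = ∫_0^L u(x)^2 dx + ∫_0^L u'(x)^2 dx.
Compute u'(x) = 6*x.
Then u(x)^2 = 9*x**4 - 6*x**2 + 1 and u'(x)^2 = 36*x**2.
Integrate each monomial from 0 to 1 using ∫_0^1 c·x^n dx = c·1^(n+1)/(n+1):
  ∫_0^1 u(x)^2 dx = ∫_0^1 (9*x^4 - 6*x^2 + 1) dx. Term by term:
    ∫_0^1 9*x^4 dx = 9/5;  ∫_0^1 -6*x^2 dx = -2;  ∫_0^1 1 dx = 1.
  Sum: 9/5 − 2 + 1 = 4/5.
  ∫_0^1 u'(x)^2 dx = ∫_0^1 (36*x^2) dx. Term by term:
    ∫_0^1 36*x^2 dx = 12.
Adding: ||u||_{H^1}^2 = 4/5 + 12 = 64/5.


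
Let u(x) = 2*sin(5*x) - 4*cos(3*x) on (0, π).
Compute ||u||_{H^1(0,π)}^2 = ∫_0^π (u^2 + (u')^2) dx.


||u||_{H^1(0,π)}^2 = 132*π

u'(x) = 12*sin(3*x) + 10*cos(5*x).
Expand u² and (u')² and integrate term by term on (0, π), using: for integers n ≥ 1, ∫_0^π sin²(nx) dx = ∫_0^π cos²(nx) dx = π/2; for n ≠ n', ∫_0^π sin(nx)sin(n'x) dx = ∫_0^π cos(nx)cos(n'x) dx = 0; and by product-to-sum, ∫_0^π sin(nx)cos(n'x) dx = ½∫_0^π [sin((n+n')x) + sin((n−n')x)] dx, which is 0 when n+n' is even and 2n/(n²−n'²) when n+n' is odd (it need not vanish on (0, π)).
  u² squared terms: (-4)²·∫cos(3x)² dx = 16·π/2 = 8*π;  (2)²·∫sin(5x)² dx = 4·π/2 = 2*π.
  u² cross terms: 2·(-4)·(2)·∫cos(3x)·sin(5x) dx = -16·(0) = 0.
  So ∫_0^π u² dx = 8*π + 2*π + 0 = 10*π.
  (u')² squared terms: (10)²·∫cos(5x)² dx = 100·π/2 = 50*π;  (12)²·∫sin(3x)² dx = 144·π/2 = 72*π.
  (u')² cross terms: 2·(10)·(12)·∫cos(5x)·sin(3x) dx = 240·(0) = 0.
  So ∫_0^π (u')² dx = 50*π + 72*π + 0 = 122*π.
||u||_{H^1}^2 = (10*π) + (122*π) = 132*π.


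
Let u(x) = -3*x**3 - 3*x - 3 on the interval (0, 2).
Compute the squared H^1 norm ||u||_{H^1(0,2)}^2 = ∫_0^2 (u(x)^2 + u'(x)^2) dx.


||u||_{H^1}^2 = 38856/35

The H^1 norm (squared) on an interval (0, L) is
  ||u||_{H^1}^2 = ∫_0^L u(x)^2 dx + ∫_0^L u'(x)^2 dx.
Compute u'(x) = -9*x**2 - 3.
Then u(x)^2 = 9*x**6 + 18*x**4 + 18*x**3 + 9*x**2 + 18*x + 9 and u'(x)^2 = 81*x**4 + 54*x**2 + 9.
Integrate each monomial from 0 to 2 using ∫_0^2 c·x^n dx = c·2^(n+1)/(n+1):
  ∫_0^2 u(x)^2 dx = ∫_0^2 (9*x^6 + 18*x^4 + 18*x^3 + 9*x^2 + 18*x + 9) dx. Term by term:
    ∫_0^2 9*x^6 dx = 1152/7;  ∫_0^2 18*x^4 dx = 576/5;  ∫_0^2 18*x^3 dx = 72;
    ∫_0^2 9*x^2 dx = 24;  ∫_0^2 18*x dx = 36;  ∫_0^2 9 dx = 18.
  Sum: 1152/7 + 576/5 + 72 + 24 + 36 + 18 = 15042/35.
  ∫_0^2 u'(x)^2 dx = ∫_0^2 (81*x^4 + 54*x^2 + 9) dx. Term by term:
    ∫_0^2 81*x^4 dx = 2592/5;  ∫_0^2 54*x^2 dx = 144;  ∫_0^2 9 dx = 18.
  Sum: 2592/5 + 144 + 18 = 3402/5.
Adding: ||u||_{H^1}^2 = 15042/35 + 3402/5 = 38856/35.


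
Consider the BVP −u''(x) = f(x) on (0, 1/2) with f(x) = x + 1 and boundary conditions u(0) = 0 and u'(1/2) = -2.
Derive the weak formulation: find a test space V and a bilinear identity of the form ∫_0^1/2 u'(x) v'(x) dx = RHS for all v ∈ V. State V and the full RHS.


V = {v ∈ H^1(0, 1/2) : v(0) = 0} (test functions vanish at x = 0 where u is specified); weak form: ∫_0^1/2 u'v' dx = ∫_0^1/2 (x + 1) v dx − 2·v(1/2) for all v ∈ V.

Multiply both sides by a test function v and integrate from 0 to 1/2:
  ∫_0^1/2 −u''(x) v(x) dx = ∫_0^1/2 f(x) v(x) dx.
Integrate the LHS by parts once:
  ∫_0^1/2 −u'' v dx = −[u'(x) v(x)]_0^1/2 + ∫_0^1/2 u'(x) v'(x) dx.
Thus ∫_0^1/2 u'(x) v'(x) dx = ∫_0^1/2 f(x) v(x) dx + [u'(x) v(x)]_0^1/2.
Choose V so that boundary terms are either known or forced to vanish.
Mixed BC: u(0) = 0 (Dirichlet) and u'(1/2) = -2 (Neumann). Define V = {v ∈ H^1(0, 1/2) : v(0) = 0}. Then [u' v]_0^1/2 = u'(1/2)·v(1/2) − u'(0)·0 = − 2·v(1/2).
Weak formulation: find u (satisfying any essential BC) such that ∫_0^1/2 u'(x) v'(x) dx = ∫_0^1/2 f v dx − 2·v(1/2) for all v ∈ V (Dirichlet at 0 absorbed into V; Neumann datum at x = 1/2 contributes the boundary term).
Substituting f(x) = x + 1, the right-hand side is ∫_0^1/2 (x + 1) v dx − 2·v(1/2).


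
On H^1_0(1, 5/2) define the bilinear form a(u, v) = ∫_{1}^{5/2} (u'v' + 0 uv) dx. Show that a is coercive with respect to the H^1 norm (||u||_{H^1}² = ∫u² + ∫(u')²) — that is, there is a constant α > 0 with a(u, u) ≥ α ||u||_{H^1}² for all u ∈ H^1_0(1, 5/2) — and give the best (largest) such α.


α = 4*π^2/(9 + 4*π^2)

Coercivity of a(·,·) on H^1_0(1, 5/2) means a(u, u) ≥ α ||u||_{H^1}² for every u ∈ H^1_0.
The interval has length L = 3/2, and Poincaré/coercivity depend only on L. Here a(u, u) = ∫(u')² + (0)·∫u².
Here c = 0, so a(u,u) = ∫(u')² alone. The condition a(u,u) ≥ α||u||_{H^1}² reads (1−α)∫(u')² ≥ (α−c)∫u². Any admissible α is ≤ 1 (rapidly oscillating u have ∫u²/∫(u')² → 0), and α = 1 would force 0 ≥ (1−c)∫u², impossible since c < 1; so 1−α > 0. By the sharp Poincaré inequality on H^1_0 of an interval of length L, ∫(u')² ≥ (π/L)²∫u² with equality for the first sine mode sin(π(x−x₀)/L) (x₀ the left endpoint), so the inequality holds for all u iff (1−α)(π/L)² ≥ α − c, i.e. α ≤ ((π/L)² + c)/((π/L)² + 1) = (1 + c(L/π)²)/(1 + (L/π)²). (Direct route, valid since c ≤ 0: Poincaré gives c∫u² ≥ c(L/π)²∫(u')², so a(u,u) ≥ (1 + c(L/π)²)∫(u')², while ||u||_{H^1}² ≤ (1 + (L/π)²)∫(u')²; dividing yields the same α.) With (π/L)² = 4*π^2/9 and c = 0, the largest admissible constant is α = ((π/L)² + c)/((π/L)² + 1).
Simplifying, α = 4*π^2/(9 + 4*π^2).


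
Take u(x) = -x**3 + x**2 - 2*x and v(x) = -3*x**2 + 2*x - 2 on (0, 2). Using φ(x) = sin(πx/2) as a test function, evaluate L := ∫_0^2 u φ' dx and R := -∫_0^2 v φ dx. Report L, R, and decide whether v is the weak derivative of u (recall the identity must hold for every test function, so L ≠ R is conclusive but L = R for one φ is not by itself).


LHS = -96/π^3 + 24/π, RHS = -96/π^3 + 24/π. Yes, v = u' weakly.

u(x) = -x**3 + x**2 - 2*x, classical derivative u'(x) = -3*x**2 + 2*x - 2.
φ(x) = sin(πx/2), so φ'(x) = π*cos(π*x/2)/2.
Note φ(0) = φ(2) = 0, so the boundary term u·φ vanishes.
LHS = ∫_0^2 u(x) φ'(x) dx = ∫_0^2 (-π*x^3*cos(π*x/2)/2 + π*x^2*cos(π*x/2)/2 - π*x*cos(π*x/2)) dx. Term by term:
  ∫_0^2 π*x^2*cos(π*x/2)/2 dx = -8/π;  ∫_0^2 -π*x*cos(π*x/2) dx = 8/π;  ∫_0^2 -π*x^3*cos(π*x/2)/2 dx = -96/π^3 + 24/π.
Sum: -8/π + 8/π + -96/π^3 + 24/π = -96/π^3 + 24/π.
So LHS = -96/π^3 + 24/π.
∫_0^2 v(x) φ(x) dx = ∫_0^2 (-3*x^2*sin(π*x/2) + 2*x*sin(π*x/2) - 2*sin(π*x/2)) dx. Term by term:
  ∫_0^2 -2*sin(π*x/2) dx = -8/π;  ∫_0^2 -3*x^2*sin(π*x/2) dx = -24/π + 96/π^3;  ∫_0^2 2*x*sin(π*x/2) dx = 8/π.
Sum: -8/π + -24/π + 96/π^3 + 8/π = -24/π + 96/π^3.
So RHS = -∫_0^2 v(x) φ(x) dx = -96/π^3 + 24/π.
LHS = RHS, so the identity holds for this test φ.
Moreover u is smooth here and v(x) = u'(x) = -3*x**2 + 2*x - 2 pointwise, so the identity holds for every test function. Hence v is the weak derivative of u.


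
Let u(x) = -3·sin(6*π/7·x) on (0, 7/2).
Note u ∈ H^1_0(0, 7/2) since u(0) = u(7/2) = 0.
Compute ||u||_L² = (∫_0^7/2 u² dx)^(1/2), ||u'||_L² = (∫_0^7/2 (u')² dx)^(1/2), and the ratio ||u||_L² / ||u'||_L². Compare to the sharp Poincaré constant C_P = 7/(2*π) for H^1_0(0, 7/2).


||u||_L² / ||u'||_L² = 7/(6*π) < C_P = 7/(2*π).

u(x) = -3·sin(6*π/7·x), so u'(x) = -18*π*cos(6*π*x/7)/7.
Writing u(x) = A·sin(kπx/L) with A = -3 and k = 3, use ∫_0^L sin²(kπx/L) dx = L/2 and ∫_0^L cos²(kπx/L) dx = L/2.
u² = 9·sin²(6*π/7·x) and (u')² = 324*π^2/49·cos²(6*π/7·x), and each of sin², cos² integrates to L/2 = 7/4 over (0, 7/2).
∫_0^7/2 u² dx = 63/4, so ||u||_L² = 3*sqrt(7)/2.
∫_0^7/2 (u')² dx = 81*π^2/7, so ||u'||_L² = 9*sqrt(7)*π/7.
Ratio ||u||_L² / ||u'||_L² = 7/(6*π).
Sharp Poincaré constant on H^1_0(0, 7/2) is C_P = L/π = 7/(2*π), achieved by sin(2*π/7·x).
This is the k = 3 harmonic; the ratio L/(kπ) is strictly less than C_P = L/π, consistent with the sharp inequality ||u||_L² ≤ C_P ||u'||_L².


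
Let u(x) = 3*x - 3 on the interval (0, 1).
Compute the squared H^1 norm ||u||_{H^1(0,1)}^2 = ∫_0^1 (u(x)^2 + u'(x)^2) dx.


||u||_{H^1}^2 = 12

The H^1 norm (squared) on an interval (0, L) is
  ||u||_{H^1}^2 = ∫_0^L u(x)^2 dx + ∫_0^L u'(x)^2 dx.
Compute u'(x) = 3.
Then u(x)^2 = 9*x**2 - 18*x + 9 and u'(x)^2 = 9.
Integrate each monomial from 0 to 1 using ∫_0^1 c·x^n dx = c·1^(n+1)/(n+1):
  ∫_0^1 u(x)^2 dx = ∫_0^1 (9*x^2 - 18*x + 9) dx. Term by term:
    ∫_0^1 9*x^2 dx = 3;  ∫_0^1 -18*x dx = -9;  ∫_0^1 9 dx = 9.
  Sum: 3 − 9 + 9 = 3.
  ∫_0^1 u'(x)^2 dx = ∫_0^1 (9) dx. Term by term:
    ∫_0^1 9 dx = 9.
Adding: ||u||_{H^1}^2 = 3 + 9 = 12.


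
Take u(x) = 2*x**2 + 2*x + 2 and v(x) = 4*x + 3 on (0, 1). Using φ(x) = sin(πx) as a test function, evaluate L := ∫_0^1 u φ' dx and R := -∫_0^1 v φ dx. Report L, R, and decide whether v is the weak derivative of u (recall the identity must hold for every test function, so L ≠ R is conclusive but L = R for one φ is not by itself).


LHS = -8/π, RHS = -10/π. No, v is not the weak derivative of u.

u(x) = 2*x**2 + 2*x + 2, classical derivative u'(x) = 4*x + 2.
φ(x) = sin(πx), so φ'(x) = π*cos(π*x).
Note φ(0) = φ(1) = 0, so the boundary term u·φ vanishes.
LHS = ∫_0^1 u(x) φ'(x) dx = ∫_0^1 (2*π*x^2*cos(π*x) + 2*π*x*cos(π*x) + 2*π*cos(π*x)) dx. Term by term:
  ∫_0^1 2*π*cos(π*x) dx = 0;  ∫_0^1 2*π*x*cos(π*x) dx = -4/π;  ∫_0^1 2*π*x^2*cos(π*x) dx = -4/π.
Sum: 0 − 4/π − 4/π = -8/π.
So LHS = -8/π.
∫_0^1 v(x) φ(x) dx = ∫_0^1 (4*x*sin(π*x) + 3*sin(π*x)) dx. Term by term:
  ∫_0^1 3*sin(π*x) dx = 6/π;  ∫_0^1 4*x*sin(π*x) dx = 4/π.
Sum: 6/π + 4/π = 10/π.
So RHS = -∫_0^1 v(x) φ(x) dx = -10/π.
LHS − RHS = 2/π ≠ 0, so the identity fails.
(For a valid weak derivative the identity must hold for EVERY test function, in particular this one. The failure shows v is NOT the weak derivative of u.)
Correct weak derivative would be u'(x) = 4*x + 2.


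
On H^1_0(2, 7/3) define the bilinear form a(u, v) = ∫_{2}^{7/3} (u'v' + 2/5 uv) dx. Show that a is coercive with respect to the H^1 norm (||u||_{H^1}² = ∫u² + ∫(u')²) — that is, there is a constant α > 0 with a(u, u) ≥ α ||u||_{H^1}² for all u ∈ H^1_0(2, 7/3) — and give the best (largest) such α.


α = (2 + 45*π^2)/(5*(1 + 9*π^2))

Coercivity of a(·,·) on H^1_0(2, 7/3) means a(u, u) ≥ α ||u||_{H^1}² for every u ∈ H^1_0.
The interval has length L = 1/3, and Poincaré/coercivity depend only on L. Here a(u, u) = ∫(u')² + (2/5)·∫u².
Here 0 < c = 2/5 < 1. The condition a(u,u) ≥ α||u||_{H^1}² reads (1−α)∫(u')² ≥ (α−c)∫u². Any admissible α is ≤ 1 (rapidly oscillating u have ∫u²/∫(u')² → 0), and α = 1 would force 0 ≥ (1−c)∫u², impossible since c < 1; so 1−α > 0. By the sharp Poincaré inequality on H^1_0 of an interval of length L, ∫(u')² ≥ (π/L)²∫u² with equality for the first sine mode sin(π(x−x₀)/L) (x₀ the left endpoint), so the inequality holds for all u iff (1−α)(π/L)² ≥ α − c, i.e. α ≤ ((π/L)² + c)/((π/L)² + 1) = (1 + c(L/π)²)/(1 + (L/π)²). With (π/L)² = 9*π^2 and c = 2/5, the largest admissible constant is α = ((π/L)² + c)/((π/L)² + 1).
Simplifying, α = (2 + 45*π^2)/(5*(1 + 9*π^2)).


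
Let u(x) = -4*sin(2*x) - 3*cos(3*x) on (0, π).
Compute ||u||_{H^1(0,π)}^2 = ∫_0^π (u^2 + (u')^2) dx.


||u||_{H^1(0,π)}^2 = -192 + 85*π

u'(x) = 9*sin(3*x) - 8*cos(2*x).
Expand u² and (u')² and integrate term by term on (0, π), using: for integers n ≥ 1, ∫_0^π sin²(nx) dx = ∫_0^π cos²(nx) dx = π/2; for n ≠ n', ∫_0^π sin(nx)sin(n'x) dx = ∫_0^π cos(nx)cos(n'x) dx = 0; and by product-to-sum, ∫_0^π sin(nx)cos(n'x) dx = ½∫_0^π [sin((n+n')x) + sin((n−n')x)] dx, which is 0 when n+n' is even and 2n/(n²−n'²) when n+n' is odd (it need not vanish on (0, π)).
  u² squared terms: (-4)²·∫sin(2x)² dx = 16·π/2 = 8*π;  (-3)²·∫cos(3x)² dx = 9·π/2 = 9*π/2.
  u² cross terms: 2·(-4)·(-3)·∫sin(2x)·cos(3x) dx = 24·(-4/5) = -96/5.
  So ∫_0^π u² dx = 8*π + 9*π/2 − 96/5 = -96/5 + 25*π/2.
  (u')² squared terms: (-8)²·∫cos(2x)² dx = 64·π/2 = 32*π;  (9)²·∫sin(3x)² dx = 81·π/2 = 81*π/2.
  (u')² cross terms: 2·(-8)·(9)·∫cos(2x)·sin(3x) dx = -144·(6/5) = -864/5.
  So ∫_0^π (u')² dx = 32*π + 81*π/2 − 864/5 = -864/5 + 145*π/2.
||u||_{H^1}^2 = (-96/5 + 25*π/2) + (-864/5 + 145*π/2) = -192 + 85*π.


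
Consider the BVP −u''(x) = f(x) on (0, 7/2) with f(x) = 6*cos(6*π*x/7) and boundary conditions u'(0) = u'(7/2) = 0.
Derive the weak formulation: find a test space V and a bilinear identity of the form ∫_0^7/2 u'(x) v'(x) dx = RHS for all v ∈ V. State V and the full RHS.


V = H^1(0, 7/2) (no boundary constraint on v; u is determined up to an additive constant); weak form: ∫_0^7/2 u'v' dx = ∫_0^7/2 (6*cos(6*π*x/7)) v dx for all v ∈ V.

Multiply both sides by a test function v and integrate from 0 to 7/2:
  ∫_0^7/2 −u''(x) v(x) dx = ∫_0^7/2 f(x) v(x) dx.
Integrate the LHS by parts once:
  ∫_0^7/2 −u'' v dx = −[u'(x) v(x)]_0^7/2 + ∫_0^7/2 u'(x) v'(x) dx.
Thus ∫_0^7/2 u'(x) v'(x) dx = ∫_0^7/2 f(x) v(x) dx + [u'(x) v(x)]_0^7/2.
Choose V so that boundary terms are either known or forced to vanish.
u has homogeneous Neumann: u'(0) = u'(7/2) = 0. So [u' v]_0^7/2 = 0·v(7/2) − 0·v(0) = 0 for any v; take V = H^1(0, 7/2).
Weak formulation: find u (satisfying any essential BC) such that ∫_0^7/2 u'(x) v'(x) dx = ∫_0^7/2 f v dx for all v ∈ V (homogeneous Neumann, so boundary terms vanish).
Substituting f(x) = 6*cos(6*π*x/7), the right-hand side is ∫_0^7/2 (6*cos(6*π*x/7)) v dx.
Compatibility check (pure Neumann): taking v ≡ 1 ∈ V gives 0 = ∫_0^7/2 f dx + (0) − (0), i.e. ∫_0^7/2 f dx must equal u'(0) − u'(7/2) = 0. Indeed ∫_0^7/2 (6*cos(6*π*x/7)) dx = 0, so the data are compatible. The solution is then unique only up to an additive constant (fix it e.g. by requiring ∫_0^7/2 u dx = 0).


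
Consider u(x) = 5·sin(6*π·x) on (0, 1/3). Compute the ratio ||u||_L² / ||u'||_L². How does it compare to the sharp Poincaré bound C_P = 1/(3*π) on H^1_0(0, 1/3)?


||u||_L² / ||u'||_L² = 1/(6*π) < C_P = 1/(3*π).

u(x) = 5·sin(6*π·x), so u'(x) = 30*π*cos(6*π*x).
Writing u(x) = A·sin(kπx/L) with A = 5 and k = 2, use ∫_0^L sin²(kπx/L) dx = L/2 and ∫_0^L cos²(kπx/L) dx = L/2.
u² = 25·sin²(6*π·x) and (u')² = 900*π^2·cos²(6*π·x), and each of sin², cos² integrates to L/2 = 1/6 over (0, 1/3).
∫_0^1/3 u² dx = 25/6, so ||u||_L² = 5*sqrt(6)/6.
∫_0^1/3 (u')² dx = 150*π^2, so ||u'||_L² = 5*sqrt(6)*π.
Ratio ||u||_L² / ||u'||_L² = 1/(6*π).
Sharp Poincaré constant on H^1_0(0, 1/3) is C_P = L/π = 1/(3*π), achieved by sin(3*π·x).
This is the k = 2 harmonic; the ratio L/(kπ) is strictly less than C_P = L/π, consistent with the sharp inequality ||u||_L² ≤ C_P ||u'||_L².


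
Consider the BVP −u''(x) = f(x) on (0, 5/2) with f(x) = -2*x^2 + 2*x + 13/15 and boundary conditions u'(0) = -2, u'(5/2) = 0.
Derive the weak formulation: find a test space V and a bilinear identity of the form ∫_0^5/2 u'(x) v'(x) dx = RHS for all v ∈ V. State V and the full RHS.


V = H^1(0, 5/2) (v unrestricted at boundary; u is determined up to an additive constant); weak form: ∫_0^5/2 u'v' dx = ∫_0^5/2 (-2*x^2 + 2*x + 13/15) v dx + 2·v(0) for all v ∈ V.

Multiply both sides by a test function v and integrate from 0 to 5/2:
  ∫_0^5/2 −u''(x) v(x) dx = ∫_0^5/2 f(x) v(x) dx.
Integrate the LHS by parts once:
  ∫_0^5/2 −u'' v dx = −[u'(x) v(x)]_0^5/2 + ∫_0^5/2 u'(x) v'(x) dx.
Thus ∫_0^5/2 u'(x) v'(x) dx = ∫_0^5/2 f(x) v(x) dx + [u'(x) v(x)]_0^5/2.
Choose V so that boundary terms are either known or forced to vanish.
u has inhomogeneous Neumann u'(0) = -2, u'(5/2) = 0. [u' v]_0^5/2 = (0)·v(5/2) − (-2)·v(0) = 2·v(0). Take V = H^1(0, 5/2); boundary term becomes part of RHS.
Weak formulation: find u (satisfying any essential BC) such that ∫_0^5/2 u'(x) v'(x) dx = ∫_0^5/2 f v dx + 2·v(0) for all v ∈ V (Neumann data are natural BCs: they enter the RHS as boundary terms).
Substituting f(x) = -2*x^2 + 2*x + 13/15, the right-hand side is ∫_0^5/2 (-2*x^2 + 2*x + 13/15) v dx + 2·v(0).
Compatibility check (pure Neumann): taking v ≡ 1 ∈ V gives 0 = ∫_0^5/2 f dx + (0) − (-2), i.e. ∫_0^5/2 f dx must equal u'(0) − u'(5/2) = -2. Indeed ∫_0^5/2 (-2*x^2 + 2*x + 13/15) dx = -2, so the data are compatible. The solution is then unique only up to an additive constant (fix it e.g. by requiring ∫_0^5/2 u dx = 0).


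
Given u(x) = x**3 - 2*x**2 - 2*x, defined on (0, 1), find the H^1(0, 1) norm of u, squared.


||u||_{H^1}^2 = 418/35

The H^1 norm (squared) on an interval (0, L) is
  ||u||_{H^1}^2 = ∫_0^L u(x)^2 dx + ∫_0^L u'(x)^2 dx.
Compute u'(x) = 3*x**2 - 4*x - 2.
Then u(x)^2 = x**6 - 4*x**5 + 8*x**3 + 4*x**2 and u'(x)^2 = 9*x**4 - 24*x**3 + 4*x**2 + 16*x + 4.
Integrate each monomial from 0 to 1 using ∫_0^1 c·x^n dx = c·1^(n+1)/(n+1):
  ∫_0^1 u(x)^2 dx = ∫_0^1 (x^6 - 4*x^5 + 8*x^3 + 4*x^2) dx. Term by term:
    ∫_0^1 x^6 dx = 1/7;  ∫_0^1 -4*x^5 dx = -2/3;  ∫_0^1 8*x^3 dx = 2;
    ∫_0^1 4*x^2 dx = 4/3.
  Sum: 1/7 − 2/3 + 2 + 4/3 = 59/21.
  ∫_0^1 u'(x)^2 dx = ∫_0^1 (9*x^4 - 24*x^3 + 4*x^2 + 16*x + 4) dx. Term by term:
    ∫_0^1 9*x^4 dx = 9/5;  ∫_0^1 -24*x^3 dx = -6;  ∫_0^1 4*x^2 dx = 4/3;
    ∫_0^1 16*x dx = 8;  ∫_0^1 4 dx = 4.
  Sum: 9/5 − 6 + 4/3 + 8 + 4 = 137/15.
Adding: ||u||_{H^1}^2 = 59/21 + 137/15 = 418/35.


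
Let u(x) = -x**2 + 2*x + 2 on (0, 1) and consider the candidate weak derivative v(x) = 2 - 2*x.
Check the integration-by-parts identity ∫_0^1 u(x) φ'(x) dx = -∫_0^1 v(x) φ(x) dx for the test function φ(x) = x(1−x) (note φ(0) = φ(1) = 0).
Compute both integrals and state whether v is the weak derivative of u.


LHS = -1/6, RHS = -1/6. Yes, v = u' weakly.

u(x) = -x**2 + 2*x + 2, classical derivative u'(x) = 2 - 2*x.
φ(x) = x(1−x), so φ'(x) = 1 - 2*x.
Note φ(0) = φ(1) = 0, so the boundary term u·φ vanishes.
LHS = ∫_0^1 u(x) φ'(x) dx = ∫_0^1 (2*x^3 - 5*x^2 - 2*x + 2) dx. Term by term:
  ∫_0^1 2*x^3 dx = 1/2;  ∫_0^1 -5*x^2 dx = -5/3;  ∫_0^1 -2*x dx = -1;
  ∫_0^1 2 dx = 2.
Sum: 1/2 − 5/3 − 1 + 2 = -1/6.
So LHS = -1/6.
∫_0^1 v(x) φ(x) dx = ∫_0^1 (2*x^3 - 4*x^2 + 2*x) dx. Term by term:
  ∫_0^1 2*x^3 dx = 1/2;  ∫_0^1 -4*x^2 dx = -4/3;  ∫_0^1 2*x dx = 1.
Sum: 1/2 − 4/3 + 1 = 1/6.
So RHS = -∫_0^1 v(x) φ(x) dx = -1/6.
LHS = RHS, so the identity holds for this test φ.
Moreover u is smooth here and v(x) = u'(x) = 2 - 2*x pointwise, so the identity holds for every test function. Hence v is the weak derivative of u.


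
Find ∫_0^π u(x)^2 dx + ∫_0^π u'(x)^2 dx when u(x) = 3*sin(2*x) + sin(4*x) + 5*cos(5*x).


||u||_{H^1(0,π)}^2 = -23920/63 + 356*π

u'(x) = -25*sin(5*x) + 6*cos(2*x) + 4*cos(4*x).
Expand u² and (u')² and integrate term by term on (0, π), using: for integers n ≥ 1, ∫_0^π sin²(nx) dx = ∫_0^π cos²(nx) dx = π/2; for n ≠ n', ∫_0^π sin(nx)sin(n'x) dx = ∫_0^π cos(nx)cos(n'x) dx = 0; and by product-to-sum, ∫_0^π sin(nx)cos(n'x) dx = ½∫_0^π [sin((n+n')x) + sin((n−n')x)] dx, which is 0 when n+n' is even and 2n/(n²−n'²) when n+n' is odd (it need not vanish on (0, π)).
  u² squared terms: (3)²·∫sin(2x)² dx = 9·π/2 = 9*π/2;  (5)²·∫cos(5x)² dx = 25·π/2 = 25*π/2;  (1)²·∫sin(4x)² dx = 1·π/2 = π/2.
  u² cross terms: 2·(3)·(5)·∫sin(2x)·cos(5x) dx = 30·(-4/21) = -40/7;  2·(3)·(1)·∫sin(2x)·sin(4x) dx = 6·(0) = 0;  2·(5)·(1)·∫cos(5x)·sin(4x) dx = 10·(-8/9) = -80/9.
  So ∫_0^π u² dx = 9*π/2 + 25*π/2 + π/2 − 40/7 + 0 − 80/9 = -920/63 + 35*π/2.
  (u')² squared terms: (-25)²·∫sin(5x)² dx = 625·π/2 = 625*π/2;  (4)²·∫cos(4x)² dx = 16·π/2 = 8*π;  (6)²·∫cos(2x)² dx = 36·π/2 = 18*π.
  (u')² cross terms: 2·(-25)·(4)·∫sin(5x)·cos(4x) dx = -200·(10/9) = -2000/9;  2·(-25)·(6)·∫sin(5x)·cos(2x) dx = -300·(10/21) = -1000/7;  2·(4)·(6)·∫cos(4x)·cos(2x) dx = 48·(0) = 0.
  So ∫_0^π (u')² dx = 625*π/2 + 8*π + 18*π − 2000/9 − 1000/7 + 0 = -23000/63 + 677*π/2.
||u||_{H^1}^2 = (-920/63 + 35*π/2) + (-23000/63 + 677*π/2) = -23920/63 + 356*π.


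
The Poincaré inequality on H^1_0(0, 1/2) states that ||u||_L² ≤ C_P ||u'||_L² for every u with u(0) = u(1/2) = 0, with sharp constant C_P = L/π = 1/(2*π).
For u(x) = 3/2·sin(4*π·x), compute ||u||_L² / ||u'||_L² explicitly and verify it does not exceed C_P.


||u||_L² / ||u'||_L² = 1/(4*π) < C_P = 1/(2*π).

u(x) = 3/2·sin(4*π·x), so u'(x) = 6*π*cos(4*π*x).
Writing u(x) = A·sin(kπx/L) with A = 3/2 and k = 2, use ∫_0^L sin²(kπx/L) dx = L/2 and ∫_0^L cos²(kπx/L) dx = L/2.
u² = 9/4·sin²(4*π·x) and (u')² = 36*π^2·cos²(4*π·x), and each of sin², cos² integrates to L/2 = 1/4 over (0, 1/2).
∫_0^1/2 u² dx = 9/16, so ||u||_L² = 3/4.
∫_0^1/2 (u')² dx = 9*π^2, so ||u'||_L² = 3*π.
Ratio ||u||_L² / ||u'||_L² = 1/(4*π).
Sharp Poincaré constant on H^1_0(0, 1/2) is C_P = L/π = 1/(2*π), achieved by sin(2*π·x).
This is the k = 2 harmonic; the ratio L/(kπ) is strictly less than C_P = L/π, consistent with the sharp inequality ||u||_L² ≤ C_P ||u'||_L².


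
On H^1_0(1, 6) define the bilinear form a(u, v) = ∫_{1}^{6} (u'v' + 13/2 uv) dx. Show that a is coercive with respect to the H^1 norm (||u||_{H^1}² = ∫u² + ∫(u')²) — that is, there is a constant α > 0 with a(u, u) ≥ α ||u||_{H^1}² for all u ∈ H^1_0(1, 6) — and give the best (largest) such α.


α = 1

Coercivity of a(·,·) on H^1_0(1, 6) means a(u, u) ≥ α ||u||_{H^1}² for every u ∈ H^1_0.
The interval has length L = 5, and Poincaré/coercivity depend only on L. Here a(u, u) = ∫(u')² + (13/2)·∫u².
Here c = 13/2 ≥ 1, so a(u,u) = ∫(u')² + c∫u² ≥ ∫(u')² + ∫u² = ||u||_{H^1}², i.e. α = 1 works. No larger α is possible: a(u,u) ≥ α||u||_{H^1}² means (1−α)∫(u')² ≥ (α−c)∫u², and for the modes u_n = sin(nπ(x−x₀)/L) (x₀ the left endpoint) one has ∫u_n²/∫(u_n')² = (L/(nπ))² → 0, so a(u_n,u_n)/||u_n||_{H^1}² → 1. Hence the optimal constant is α = 1.
Therefore α = 1.


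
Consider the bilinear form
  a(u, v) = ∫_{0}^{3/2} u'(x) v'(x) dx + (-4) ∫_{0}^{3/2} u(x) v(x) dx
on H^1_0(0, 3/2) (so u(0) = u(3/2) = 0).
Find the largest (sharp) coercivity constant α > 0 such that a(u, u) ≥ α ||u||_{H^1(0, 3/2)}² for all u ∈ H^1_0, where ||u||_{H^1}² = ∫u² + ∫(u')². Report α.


α = 4*(-9 + π^2)/(9 + 4*π^2)

Coercivity of a(·,·) on H^1_0(0, 3/2) means a(u, u) ≥ α ||u||_{H^1}² for every u ∈ H^1_0.
The interval has length L = 3/2, and Poincaré/coercivity depend only on L. Here a(u, u) = ∫(u')² + (-4)·∫u².
Here c = -4 < 0 with |c| < (π/L)² = 4*π^2/9, so coercivity still holds. The condition a(u,u) ≥ α||u||_{H^1}² reads (1−α)∫(u')² ≥ (α−c)∫u². Any admissible α is ≤ 1 (rapidly oscillating u have ∫u²/∫(u')² → 0), and α = 1 would force 0 ≥ (1−c)∫u², impossible since c < 1; so 1−α > 0. By the sharp Poincaré inequality on H^1_0 of an interval of length L, ∫(u')² ≥ (π/L)²∫u² with equality for the first sine mode sin(π(x−x₀)/L) (x₀ the left endpoint), so the inequality holds for all u iff (1−α)(π/L)² ≥ α − c, i.e. α ≤ ((π/L)² + c)/((π/L)² + 1) = (1 + c(L/π)²)/(1 + (L/π)²). (Direct route, valid since c ≤ 0: Poincaré gives c∫u² ≥ c(L/π)²∫(u')², so a(u,u) ≥ (1 + c(L/π)²)∫(u')², while ||u||_{H^1}² ≤ (1 + (L/π)²)∫(u')²; dividing yields the same α.) With (π/L)² = 4*π^2/9 and c = -4, the largest admissible constant is α = ((π/L)² + c)/((π/L)² + 1).
Simplifying, α = 4*(-9 + π^2)/(9 + 4*π^2).


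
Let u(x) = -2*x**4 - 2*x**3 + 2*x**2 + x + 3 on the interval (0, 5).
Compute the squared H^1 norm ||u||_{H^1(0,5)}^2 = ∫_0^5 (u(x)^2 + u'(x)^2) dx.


||u||_{H^1}^2 = 133040675/63

The H^1 norm (squared) on an interval (0, L) is
  ||u||_{H^1}^2 = ∫_0^L u(x)^2 dx + ∫_0^L u'(x)^2 dx.
Compute u'(x) = -8*x**3 - 6*x**2 + 4*x + 1.
Then u(x)^2 = 4*x**8 + 8*x**7 - 4*x**6 - 12*x**5 - 12*x**4 - 8*x**3 + 13*x**2 + 6*x + 9 and u'(x)^2 = 64*x**6 + 96*x**5 - 28*x**4 - 64*x**3 + 4*x**2 + 8*x + 1.
Integrate each monomial from 0 to 5 using ∫_0^5 c·x^n dx = c·5^(n+1)/(n+1):
  ∫_0^5 u(x)^2 dx = ∫_0^5 (4*x^8 + 8*x^7 - 4*x^6 - 12*x^5 - 12*x^4 - 8*x^3 + 13*x^2 + 6*x + 9) dx. Term by term:
    ∫_0^5 4*x^8 dx = 7812500/9;  ∫_0^5 8*x^7 dx = 390625;  ∫_0^5 -4*x^6 dx = -312500/7;
    ∫_0^5 -12*x^5 dx = -31250;  ∫_0^5 -12*x^4 dx = -7500;  ∫_0^5 -8*x^3 dx = -1250;
    ∫_0^5 13*x^2 dx = 1625/3;  ∫_0^5 6*x dx = 75;  ∫_0^5 9 dx = 45.
  Sum: 7812500/9 + 390625 − 312500/7 − 31250 − 7500 − 1250 + 1625/3 + 75 + 45 = 74006060/63.
  ∫_0^5 u'(x)^2 dx = ∫_0^5 (64*x^6 + 96*x^5 - 28*x^4 - 64*x^3 + 4*x^2 + 8*x + 1) dx. Term by term:
    ∫_0^5 64*x^6 dx = 5000000/7;  ∫_0^5 96*x^5 dx = 250000;  ∫_0^5 -28*x^4 dx = -17500;
    ∫_0^5 -64*x^3 dx = -10000;  ∫_0^5 4*x^2 dx = 500/3;  ∫_0^5 8*x dx = 100;
    ∫_0^5 1 dx = 5.
  Sum: 5000000/7 + 250000 − 17500 − 10000 + 500/3 + 100 + 5 = 19678205/21.
Adding: ||u||_{H^1}^2 = 74006060/63 + 19678205/21 = 133040675/63.


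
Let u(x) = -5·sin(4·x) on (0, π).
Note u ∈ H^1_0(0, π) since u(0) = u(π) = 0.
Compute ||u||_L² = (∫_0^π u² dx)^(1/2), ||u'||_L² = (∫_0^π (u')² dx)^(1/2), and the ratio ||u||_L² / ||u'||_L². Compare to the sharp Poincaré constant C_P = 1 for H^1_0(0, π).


||u||_L² / ||u'||_L² = 1/4 < C_P = 1.

u(x) = -5·sin(4·x), so u'(x) = -20*cos(4*x).
Writing u(x) = A·sin(kπx/L) with A = -5 and k = 4, use ∫_0^L sin²(kπx/L) dx = L/2 and ∫_0^L cos²(kπx/L) dx = L/2.
u² = 25·sin²(4·x) and (u')² = 400·cos²(4·x), and each of sin², cos² integrates to L/2 = π/2 over (0, π).
∫_0^π u² dx = 25*π/2, so ||u||_L² = 5*sqrt(2)*sqrt(π)/2.
∫_0^π (u')² dx = 200*π, so ||u'||_L² = 10*sqrt(2)*sqrt(π).
Ratio ||u||_L² / ||u'||_L² = 1/4.
Sharp Poincaré constant on H^1_0(0, π) is C_P = L/π = 1, achieved by sin(x).
This is the k = 4 harmonic; the ratio L/(kπ) is strictly less than C_P = L/π, consistent with the sharp inequality ||u||_L² ≤ C_P ||u'||_L².


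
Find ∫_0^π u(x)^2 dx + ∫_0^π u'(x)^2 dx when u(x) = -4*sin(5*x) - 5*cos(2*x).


||u||_{H^1(0,π)}^2 = 2000/21 + 541*π/2

u'(x) = 10*sin(2*x) - 20*cos(5*x).
Expand u² and (u')² and integrate term by term on (0, π), using: for integers n ≥ 1, ∫_0^π sin²(nx) dx = ∫_0^π cos²(nx) dx = π/2; for n ≠ n', ∫_0^π sin(nx)sin(n'x) dx = ∫_0^π cos(nx)cos(n'x) dx = 0; and by product-to-sum, ∫_0^π sin(nx)cos(n'x) dx = ½∫_0^π [sin((n+n')x) + sin((n−n')x)] dx, which is 0 when n+n' is even and 2n/(n²−n'²) when n+n' is odd (it need not vanish on (0, π)).
  u² squared terms: (-5)²·∫cos(2x)² dx = 25·π/2 = 25*π/2;  (-4)²·∫sin(5x)² dx = 16·π/2 = 8*π.
  u² cross terms: 2·(-5)·(-4)·∫cos(2x)·sin(5x) dx = 40·(10/21) = 400/21.
  So ∫_0^π u² dx = 25*π/2 + 8*π + 400/21 = 400/21 + 41*π/2.
  (u')² squared terms: (-20)²·∫cos(5x)² dx = 400·π/2 = 200*π;  (10)²·∫sin(2x)² dx = 100·π/2 = 50*π.
  (u')² cross terms: 2·(-20)·(10)·∫cos(5x)·sin(2x) dx = -400·(-4/21) = 1600/21.
  So ∫_0^π (u')² dx = 200*π + 50*π + 1600/21 = 1600/21 + 250*π.
||u||_{H^1}^2 = (400/21 + 41*π/2) + (1600/21 + 250*π) = 2000/21 + 541*π/2.


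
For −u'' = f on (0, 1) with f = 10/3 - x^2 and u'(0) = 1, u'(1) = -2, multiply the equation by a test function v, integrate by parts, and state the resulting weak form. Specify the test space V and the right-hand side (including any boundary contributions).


V = H^1(0, 1) (v unrestricted at boundary; u is determined up to an additive constant); weak form: ∫_0^1 u'v' dx = ∫_0^1 (10/3 - x^2) v dx − 2·v(1) − v(0) for all v ∈ V.

Multiply both sides by a test function v and integrate from 0 to 1:
  ∫_0^1 −u''(x) v(x) dx = ∫_0^1 f(x) v(x) dx.
Integrate the LHS by parts once:
  ∫_0^1 −u'' v dx = −[u'(x) v(x)]_0^1 + ∫_0^1 u'(x) v'(x) dx.
Thus ∫_0^1 u'(x) v'(x) dx = ∫_0^1 f(x) v(x) dx + [u'(x) v(x)]_0^1.
Choose V so that boundary terms are either known or forced to vanish.
u has inhomogeneous Neumann u'(0) = 1, u'(1) = -2. [u' v]_0^1 = (-2)·v(1) − (1)·v(0) = − 2·v(1) − v(0). Take V = H^1(0, 1); boundary term becomes part of RHS.
Weak formulation: find u (satisfying any essential BC) such that ∫_0^1 u'(x) v'(x) dx = ∫_0^1 f v dx − 2·v(1) − v(0) for all v ∈ V (Neumann data are natural BCs: they enter the RHS as boundary terms).
Substituting f(x) = 10/3 - x^2, the right-hand side is ∫_0^1 (10/3 - x^2) v dx − 2·v(1) − v(0).
Compatibility check (pure Neumann): taking v ≡ 1 ∈ V gives 0 = ∫_0^1 f dx + (-2) − (1), i.e. ∫_0^1 f dx must equal u'(0) − u'(1) = 3. Indeed ∫_0^1 (10/3 - x^2) dx = 3, so the data are compatible. The solution is then unique only up to an additive constant (fix it e.g. by requiring ∫_0^1 u dx = 0).


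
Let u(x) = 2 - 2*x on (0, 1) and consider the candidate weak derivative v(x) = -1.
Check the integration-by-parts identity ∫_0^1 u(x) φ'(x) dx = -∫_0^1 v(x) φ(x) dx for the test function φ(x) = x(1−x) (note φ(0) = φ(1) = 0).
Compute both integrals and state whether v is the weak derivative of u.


LHS = 1/3, RHS = 1/6. No, v is not the weak derivative of u.

u(x) = 2 - 2*x, classical derivative u'(x) = -2.
φ(x) = x(1−x), so φ'(x) = 1 - 2*x.
Note φ(0) = φ(1) = 0, so the boundary term u·φ vanishes.
LHS = ∫_0^1 u(x) φ'(x) dx = ∫_0^1 (4*x^2 - 6*x + 2) dx. Term by term:
  ∫_0^1 4*x^2 dx = 4/3;  ∫_0^1 -6*x dx = -3;  ∫_0^1 2 dx = 2.
Sum: 4/3 − 3 + 2 = 1/3.
So LHS = 1/3.
∫_0^1 v(x) φ(x) dx = ∫_0^1 (x^2 - x) dx. Term by term:
  ∫_0^1 x^2 dx = 1/3;  ∫_0^1 -x dx = -1/2.
Sum: 1/3 − 1/2 = -1/6.
So RHS = -∫_0^1 v(x) φ(x) dx = 1/6.
LHS − RHS = 1/6 ≠ 0, so the identity fails.
(For a valid weak derivative the identity must hold for EVERY test function, in particular this one. The failure shows v is NOT the weak derivative of u.)
Correct weak derivative would be u'(x) = -2.


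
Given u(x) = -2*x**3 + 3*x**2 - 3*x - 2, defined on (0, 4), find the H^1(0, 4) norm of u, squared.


||u||_{H^1}^2 = 312476/35

The H^1 norm (squared) on an interval (0, L) is
  ||u||_{H^1}^2 = ∫_0^L u(x)^2 dx + ∫_0^L u'(x)^2 dx.
Compute u'(x) = -6*x**2 + 6*x - 3.
Then u(x)^2 = 4*x**6 - 12*x**5 + 21*x**4 - 10*x**3 - 3*x**2 + 12*x + 4 and u'(x)^2 = 36*x**4 - 72*x**3 + 72*x**2 - 36*x + 9.
Integrate each monomial from 0 to 4 using ∫_0^4 c·x^n dx = c·4^(n+1)/(n+1):
  ∫_0^4 u(x)^2 dx = ∫_0^4 (4*x^6 - 12*x^5 + 21*x^4 - 10*x^3 - 3*x^2 + 12*x + 4) dx. Term by term:
    ∫_0^4 4*x^6 dx = 65536/7;  ∫_0^4 -12*x^5 dx = -8192;  ∫_0^4 21*x^4 dx = 21504/5;
    ∫_0^4 -10*x^3 dx = -640;  ∫_0^4 -3*x^2 dx = -64;  ∫_0^4 12*x dx = 96;
    ∫_0^4 4 dx = 16.
  Sum: 65536/7 − 8192 + 21504/5 − 640 − 64 + 96 + 16 = 170768/35.
  ∫_0^4 u'(x)^2 dx = ∫_0^4 (36*x^4 - 72*x^3 + 72*x^2 - 36*x + 9) dx. Term by term:
    ∫_0^4 36*x^4 dx = 36864/5;  ∫_0^4 -72*x^3 dx = -4608;  ∫_0^4 72*x^2 dx = 1536;
    ∫_0^4 -36*x dx = -288;  ∫_0^4 9 dx = 36.
  Sum: 36864/5 − 4608 + 1536 − 288 + 36 = 20244/5.
Adding: ||u||_{H^1}^2 = 170768/35 + 20244/5 = 312476/35.


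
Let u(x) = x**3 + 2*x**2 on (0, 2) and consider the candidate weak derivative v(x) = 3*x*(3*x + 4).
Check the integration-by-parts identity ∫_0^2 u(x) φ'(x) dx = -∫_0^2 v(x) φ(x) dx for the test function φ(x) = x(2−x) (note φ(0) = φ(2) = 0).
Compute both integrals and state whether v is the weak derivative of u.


LHS = -152/15, RHS = -152/5. No, v is not the weak derivative of u.

u(x) = x**3 + 2*x**2, classical derivative u'(x) = 3*x**2 + 4*x.
φ(x) = x(2−x), so φ'(x) = 2 - 2*x.
Note φ(0) = φ(2) = 0, so the boundary term u·φ vanishes.
LHS = ∫_0^2 u(x) φ'(x) dx = ∫_0^2 (-2*x^4 - 2*x^3 + 4*x^2) dx. Term by term:
  ∫_0^2 -2*x^4 dx = -64/5;  ∫_0^2 -2*x^3 dx = -8;  ∫_0^2 4*x^2 dx = 32/3.
Sum: -64/5 − 8 + 32/3 = -152/15.
So LHS = -152/15.
∫_0^2 v(x) φ(x) dx = ∫_0^2 (-9*x^4 + 6*x^3 + 24*x^2) dx. Term by term:
  ∫_0^2 -9*x^4 dx = -288/5;  ∫_0^2 6*x^3 dx = 24;  ∫_0^2 24*x^2 dx = 64.
Sum: -288/5 + 24 + 64 = 152/5.
So RHS = -∫_0^2 v(x) φ(x) dx = -152/5.
LHS − RHS = 304/15 ≠ 0, so the identity fails.
(For a valid weak derivative the identity must hold for EVERY test function, in particular this one. The failure shows v is NOT the weak derivative of u.)
Correct weak derivative would be u'(x) = 3*x**2 + 4*x.


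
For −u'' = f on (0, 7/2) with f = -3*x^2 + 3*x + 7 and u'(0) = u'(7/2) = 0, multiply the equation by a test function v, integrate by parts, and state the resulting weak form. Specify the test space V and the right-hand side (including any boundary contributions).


V = H^1(0, 7/2) (no boundary constraint on v; u is determined up to an additive constant); weak form: ∫_0^7/2 u'v' dx = ∫_0^7/2 (-3*x^2 + 3*x + 7) v dx for all v ∈ V.

Multiply both sides by a test function v and integrate from 0 to 7/2:
  ∫_0^7/2 −u''(x) v(x) dx = ∫_0^7/2 f(x) v(x) dx.
Integrate the LHS by parts once:
  ∫_0^7/2 −u'' v dx = −[u'(x) v(x)]_0^7/2 + ∫_0^7/2 u'(x) v'(x) dx.
Thus ∫_0^7/2 u'(x) v'(x) dx = ∫_0^7/2 f(x) v(x) dx + [u'(x) v(x)]_0^7/2.
Choose V so that boundary terms are either known or forced to vanish.
u has homogeneous Neumann: u'(0) = u'(7/2) = 0. So [u' v]_0^7/2 = 0·v(7/2) − 0·v(0) = 0 for any v; take V = H^1(0, 7/2).
Weak formulation: find u (satisfying any essential BC) such that ∫_0^7/2 u'(x) v'(x) dx = ∫_0^7/2 f v dx for all v ∈ V (homogeneous Neumann, so boundary terms vanish).
Substituting f(x) = -3*x^2 + 3*x + 7, the right-hand side is ∫_0^7/2 (-3*x^2 + 3*x + 7) v dx.
Compatibility check (pure Neumann): taking v ≡ 1 ∈ V gives 0 = ∫_0^7/2 f dx + (0) − (0), i.e. ∫_0^7/2 f dx must equal u'(0) − u'(7/2) = 0. Indeed ∫_0^7/2 (-3*x^2 + 3*x + 7) dx = 0, so the data are compatible. The solution is then unique only up to an additive constant (fix it e.g. by requiring ∫_0^7/2 u dx = 0).


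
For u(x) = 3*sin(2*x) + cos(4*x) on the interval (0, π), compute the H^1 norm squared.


||u||_{H^1(0,π)}^2 = 31*π

u'(x) = -4*sin(4*x) + 6*cos(2*x).
Expand u² and (u')² and integrate term by term on (0, π), using: for integers n ≥ 1, ∫_0^π sin²(nx) dx = ∫_0^π cos²(nx) dx = π/2; for n ≠ n', ∫_0^π sin(nx)sin(n'x) dx = ∫_0^π cos(nx)cos(n'x) dx = 0; and by product-to-sum, ∫_0^π sin(nx)cos(n'x) dx = ½∫_0^π [sin((n+n')x) + sin((n−n')x)] dx, which is 0 when n+n' is even and 2n/(n²−n'²) when n+n' is odd (it need not vanish on (0, π)).
  u² squared terms: (3)²·∫sin(2x)² dx = 9·π/2 = 9*π/2;  (1)²·∫cos(4x)² dx = 1·π/2 = π/2.
  u² cross terms: 2·(3)·(1)·∫sin(2x)·cos(4x) dx = 6·(0) = 0.
  So ∫_0^π u² dx = 9*π/2 + π/2 + 0 = 5*π.
  (u')² squared terms: (-4)²·∫sin(4x)² dx = 16·π/2 = 8*π;  (6)²·∫cos(2x)² dx = 36·π/2 = 18*π.
  (u')² cross terms: 2·(-4)·(6)·∫sin(4x)·cos(2x) dx = -48·(0) = 0.
  So ∫_0^π (u')² dx = 8*π + 18*π + 0 = 26*π.
||u||_{H^1}^2 = (5*π) + (26*π) = 31*π.


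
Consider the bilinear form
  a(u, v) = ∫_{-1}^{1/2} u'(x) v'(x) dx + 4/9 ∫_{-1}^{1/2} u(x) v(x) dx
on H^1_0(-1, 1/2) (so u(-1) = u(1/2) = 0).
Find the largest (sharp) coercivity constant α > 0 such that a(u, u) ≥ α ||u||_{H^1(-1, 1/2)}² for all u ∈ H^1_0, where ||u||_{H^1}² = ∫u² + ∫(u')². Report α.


α = 4*(1 + π^2)/(9 + 4*π^2)

Coercivity of a(·,·) on H^1_0(-1, 1/2) means a(u, u) ≥ α ||u||_{H^1}² for every u ∈ H^1_0.
The interval has length L = 3/2, and Poincaré/coercivity depend only on L. Here a(u, u) = ∫(u')² + (4/9)·∫u².
Here 0 < c = 4/9 < 1. The condition a(u,u) ≥ α||u||_{H^1}² reads (1−α)∫(u')² ≥ (α−c)∫u². Any admissible α is ≤ 1 (rapidly oscillating u have ∫u²/∫(u')² → 0), and α = 1 would force 0 ≥ (1−c)∫u², impossible since c < 1; so 1−α > 0. By the sharp Poincaré inequality on H^1_0 of an interval of length L, ∫(u')² ≥ (π/L)²∫u² with equality for the first sine mode sin(π(x−x₀)/L) (x₀ the left endpoint), so the inequality holds for all u iff (1−α)(π/L)² ≥ α − c, i.e. α ≤ ((π/L)² + c)/((π/L)² + 1) = (1 + c(L/π)²)/(1 + (L/π)²). With (π/L)² = 4*π^2/9 and c = 4/9, the largest admissible constant is α = ((π/L)² + c)/((π/L)² + 1).
Simplifying, α = 4*(1 + π^2)/(9 + 4*π^2).


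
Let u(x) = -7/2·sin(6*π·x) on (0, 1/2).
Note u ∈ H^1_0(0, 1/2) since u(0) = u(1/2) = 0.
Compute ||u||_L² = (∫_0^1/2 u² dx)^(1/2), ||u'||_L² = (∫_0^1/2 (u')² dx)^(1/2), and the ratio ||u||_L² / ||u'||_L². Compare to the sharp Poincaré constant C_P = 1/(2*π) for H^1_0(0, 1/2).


||u||_L² / ||u'||_L² = 1/(6*π) < C_P = 1/(2*π).

u(x) = -7/2·sin(6*π·x), so u'(x) = -21*π*cos(6*π*x).
Writing u(x) = A·sin(kπx/L) with A = -7/2 and k = 3, use ∫_0^L sin²(kπx/L) dx = L/2 and ∫_0^L cos²(kπx/L) dx = L/2.
u² = 49/4·sin²(6*π·x) and (u')² = 441*π^2·cos²(6*π·x), and each of sin², cos² integrates to L/2 = 1/4 over (0, 1/2).
∫_0^1/2 u² dx = 49/16, so ||u||_L² = 7/4.
∫_0^1/2 (u')² dx = 441*π^2/4, so ||u'||_L² = 21*π/2.
Ratio ||u||_L² / ||u'||_L² = 1/(6*π).
Sharp Poincaré constant on H^1_0(0, 1/2) is C_P = L/π = 1/(2*π), achieved by sin(2*π·x).
This is the k = 3 harmonic; the ratio L/(kπ) is strictly less than C_P = L/π, consistent with the sharp inequality ||u||_L² ≤ C_P ||u'||_L².
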